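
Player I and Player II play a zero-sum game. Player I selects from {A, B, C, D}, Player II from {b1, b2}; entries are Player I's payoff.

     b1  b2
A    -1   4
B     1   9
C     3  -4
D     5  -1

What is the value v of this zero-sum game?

Row minima: A → -1, B → 1, C → -4, D → -1; maximin = 1.
Column maxima: b1 → 5, b2 → 9; minimax = 5.
1 ≠ 5, so there is no saddle point; optimal play is mixed.
A is strictly dominated by B, so Player I never plays it.
C is strictly dominated by D, so Player I never plays it.
On the remaining 2×2 (B, D vs b1, b2):
Let Player I play B with probability p. Expected payoff against b1: 1p + 5(1−p) = −4p + 5; against b2: 9p + (-1)(1−p) = 10p − 1.
Setting these equal: −4p + 5 = 10p − 1 ⇒ −14p = -6 ⇒ p = 3/7, and the value is (-4)·(3/7) + 5 = 23/7.
For Player II: with q = P(b1), equating B's and D's payoffs gives −8q + 9 = 6q − 1 ⇒ q = 5/7.

23/7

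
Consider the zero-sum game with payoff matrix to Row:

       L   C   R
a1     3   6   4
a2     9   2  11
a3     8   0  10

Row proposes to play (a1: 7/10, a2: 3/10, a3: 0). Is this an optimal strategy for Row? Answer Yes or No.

Yes

Against L this mix gives (7/10)·3 + (3/10)·9 = 24/5.
Against C this mix gives (7/10)·6 + (3/10)·2 = 24/5.
Against R this mix gives (7/10)·4 + (3/10)·11 = 61/10.
All of Column's active replies (L, C) yield 24/5, and no column does worse for Row. The mix makes Column indifferent and guarantees 24/5, so it is optimal.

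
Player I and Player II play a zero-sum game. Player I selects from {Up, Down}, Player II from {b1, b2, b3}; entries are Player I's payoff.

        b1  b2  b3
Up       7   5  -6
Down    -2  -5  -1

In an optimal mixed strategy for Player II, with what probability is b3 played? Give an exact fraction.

2/3

Row minima: Up → -6, Down → -5; maximin = -5.
Column maxima: b1 → 7, b2 → 5, b3 → -1; minimax = -1.
-5 ≠ -1, so there is no saddle point; optimal play is mixed.
b1 is strictly dominated by b2 (it gives Player I strictly more in every row), so Player II never plays it.
On the remaining 2×2 (Up, Down vs b2, b3):
Let Player I play Up with probability p. Expected payoff against b2: 5p + (-5)(1−p) = 10p − 5; against b3: (-6)p + (-1)(1−p) = −5p − 1.
Setting these equal: 10p − 5 = −5p − 1 ⇒ 15p = 4 ⇒ p = 4/15, and the value is (10)·(4/15) − 5 = -7/3.
For Player II: with q = P(b2), equating Up's and Down's payoffs gives 11q − 6 = −4q − 1 ⇒ q = 1/3.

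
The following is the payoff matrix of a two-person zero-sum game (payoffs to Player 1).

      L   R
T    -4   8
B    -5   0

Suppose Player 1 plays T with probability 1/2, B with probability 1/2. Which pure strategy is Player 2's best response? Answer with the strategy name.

If Player 2 plays L, Player 1's expected payoff is (1/2)·(-4) + (1/2)·(-5) = -9/2.
If Player 2 plays R, Player 1's expected payoff is (1/2)·8 + (1/2)·0 = 4.
Player 2 minimizes Player 1's payoff; the smallest is -9/2, so the best response is L.

L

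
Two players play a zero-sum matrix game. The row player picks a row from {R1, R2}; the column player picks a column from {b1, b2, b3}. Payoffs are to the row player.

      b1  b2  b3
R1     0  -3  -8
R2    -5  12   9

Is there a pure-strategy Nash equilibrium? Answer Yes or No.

Row minima: R1 → -8, R2 → -5; maximin = -5.
Column maxima: b1 → 0, b2 → 12, b3 → 9; minimax = 0.
-5 ≠ 0, so no pure-strategy equilibrium exists.

No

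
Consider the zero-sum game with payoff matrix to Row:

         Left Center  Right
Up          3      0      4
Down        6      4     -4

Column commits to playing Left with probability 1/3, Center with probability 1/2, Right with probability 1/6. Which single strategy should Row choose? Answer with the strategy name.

Down

Expected payoff of Up: (1/3)·3 + (1/2)·0 + (1/6)·4 = 5/3.
Expected payoff of Down: (1/3)·6 + (1/2)·4 + (1/6)·(-4) = 10/3.
The largest is 10/3, so Row's best response is Down.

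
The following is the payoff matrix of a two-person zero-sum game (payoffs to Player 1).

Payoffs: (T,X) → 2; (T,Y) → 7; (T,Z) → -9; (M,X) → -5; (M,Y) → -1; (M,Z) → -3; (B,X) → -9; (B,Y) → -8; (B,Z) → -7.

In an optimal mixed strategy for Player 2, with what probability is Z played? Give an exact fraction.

7/13

Row minima: T → -9, M → -5, B → -9; maximin = -5.
Column maxima: X → 2, Y → 7, Z → -3; minimax = -3.
-5 ≠ -3, so there is no saddle point; optimal play is mixed.
B is strictly dominated by M, so Player 1 never plays it.
Y is strictly dominated by X (it gives Player 1 strictly more in every row), so Player 2 never plays it.
On the remaining 2×2 (T, M vs X, Z):
Let Player 1 play T with probability p. Expected payoff against X: 2p + (-5)(1−p) = 7p − 5; against Z: (-9)p + (-3)(1−p) = −6p − 3.
Setting these equal: 7p − 5 = −6p − 3 ⇒ 13p = 2 ⇒ p = 2/13, and the value is (7)·(2/13) − 5 = -51/13.
For Player 2: with q = P(X), equating T's and M's payoffs gives 11q − 9 = −2q − 3 ⇒ q = 6/13.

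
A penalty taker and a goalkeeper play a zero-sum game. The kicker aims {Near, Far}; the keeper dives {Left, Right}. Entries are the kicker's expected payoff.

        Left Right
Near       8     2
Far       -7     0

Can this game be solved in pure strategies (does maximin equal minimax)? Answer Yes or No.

Row minima: Near → 2, Far → -7; maximin = 2.
Column maxima: Left → 8, Right → 2; minimax = 2.
maximin = minimax = 2, so a saddle point exists.

Yes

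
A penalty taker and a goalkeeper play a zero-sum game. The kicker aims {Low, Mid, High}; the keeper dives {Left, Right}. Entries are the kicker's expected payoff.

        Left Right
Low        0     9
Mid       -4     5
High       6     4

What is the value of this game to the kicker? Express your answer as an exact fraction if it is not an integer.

54/11

Row minima: Low → 0, Mid → -4, High → 4; maximin = 4.
Column maxima: Left → 6, Right → 9; minimax = 6.
4 ≠ 6, so there is no saddle point; optimal play is mixed.
Mid is strictly dominated by Low, so the kicker never plays it.
On the remaining 2×2 (Low, High vs Left, Right):
Let the kicker play Low with probability p. Expected payoff against Left: 0p + 6(1−p) = −6p + 6; against Right: 9p + 4(1−p) = 5p + 4.
Setting these equal: −6p + 6 = 5p + 4 ⇒ −11p = -2 ⇒ p = 2/11, and the value is (-6)·(2/11) + 6 = 54/11.
For the keeper: with q = P(Left), equating Low's and High's payoffs gives −9q + 9 = 2q + 4 ⇒ q = 5/11.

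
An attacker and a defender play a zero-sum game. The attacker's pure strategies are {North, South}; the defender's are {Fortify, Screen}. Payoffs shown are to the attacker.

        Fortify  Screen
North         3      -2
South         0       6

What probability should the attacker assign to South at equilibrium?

Row minima: North → -2, South → 0; maximin = 0.
Column maxima: Fortify → 3, Screen → 6; minimax = 3.
0 ≠ 3, so there is no saddle point; optimal play is mixed.
Let the attacker play North with probability p. Expected payoff against Fortify: 3p + 0(1−p) = 3p; against Screen: (-2)p + 6(1−p) = −8p + 6.
Setting these equal: 3p = −8p + 6 ⇒ 11p = 6 ⇒ p = 6/11, and the value is (3)·(6/11) = 18/11.
For the defender: with q = P(Fortify), equating North's and South's payoffs gives 5q − 2 = −6q + 6 ⇒ q = 8/11.

5/11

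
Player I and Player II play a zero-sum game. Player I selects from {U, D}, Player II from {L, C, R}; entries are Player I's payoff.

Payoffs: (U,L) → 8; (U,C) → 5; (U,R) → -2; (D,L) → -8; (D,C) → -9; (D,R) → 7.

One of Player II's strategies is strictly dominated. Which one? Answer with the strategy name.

L

C holds Player I's payoff strictly below L in every row: 5 < 8, -9 < -8.
So L is strictly dominated for Player II.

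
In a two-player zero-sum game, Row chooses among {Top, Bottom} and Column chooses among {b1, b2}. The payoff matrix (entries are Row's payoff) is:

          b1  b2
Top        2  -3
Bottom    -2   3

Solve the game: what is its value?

0

Row minima: Top → -3, Bottom → -2; maximin = -2.
Column maxima: b1 → 2, b2 → 3; minimax = 2.
-2 ≠ 2, so there is no saddle point; optimal play is mixed.
Let Row play Top with probability p. Expected payoff against b1: 2p + (-2)(1−p) = 4p − 2; against b2: (-3)p + 3(1−p) = −6p + 3.
Setting these equal: 4p − 2 = −6p + 3 ⇒ 10p = 5 ⇒ p = 1/2, and the value is (4)·(1/2) − 2 = 0.
For Column: with q = P(b1), equating Top's and Bottom's payoffs gives 5q − 3 = −5q + 3 ⇒ q = 3/5.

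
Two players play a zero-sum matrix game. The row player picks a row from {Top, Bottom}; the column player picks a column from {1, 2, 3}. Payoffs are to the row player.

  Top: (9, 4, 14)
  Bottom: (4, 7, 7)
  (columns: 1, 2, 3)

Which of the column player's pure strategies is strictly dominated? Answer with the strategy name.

3

1 holds the row player's payoff strictly below 3 in every row: 9 < 14, 4 < 7.
So 3 is strictly dominated for the column player.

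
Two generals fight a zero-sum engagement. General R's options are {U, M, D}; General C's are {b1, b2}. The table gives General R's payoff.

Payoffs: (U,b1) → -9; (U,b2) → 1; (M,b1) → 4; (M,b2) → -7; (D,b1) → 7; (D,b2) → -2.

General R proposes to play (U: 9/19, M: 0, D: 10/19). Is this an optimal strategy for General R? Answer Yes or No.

Against b1 this mix gives (9/19)·(-9) + (10/19)·7 = -11/19.
Against b2 this mix gives (9/19)·1 + (10/19)·(-2) = -11/19.
All of General C's active replies (b1, b2) yield -11/19, and no column does worse for General R. The mix makes General C indifferent and guarantees -11/19, so it is optimal.

Yes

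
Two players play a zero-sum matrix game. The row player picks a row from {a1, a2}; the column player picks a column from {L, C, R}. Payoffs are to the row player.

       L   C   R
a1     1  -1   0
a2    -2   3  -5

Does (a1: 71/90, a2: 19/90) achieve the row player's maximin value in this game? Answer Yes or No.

Against L this mix gives (71/90)·1 + (19/90)·(-2) = 11/30.
Against C this mix gives (71/90)·(-1) + (19/90)·3 = -7/45.
Against R this mix gives (71/90)·0 + (19/90)·(-5) = -19/18.
The column player will play R, holding the row player to -19/18. Shifting weight toward the row that does better against R would raise this floor (the equalizing mix achieves -5/9 against both R and C), so the proposed strategy is not optimal.

No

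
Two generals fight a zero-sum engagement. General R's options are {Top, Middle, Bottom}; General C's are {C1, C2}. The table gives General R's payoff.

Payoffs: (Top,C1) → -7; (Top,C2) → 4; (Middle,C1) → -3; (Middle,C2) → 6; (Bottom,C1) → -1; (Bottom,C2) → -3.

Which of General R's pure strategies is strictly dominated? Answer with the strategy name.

Middle gives a strictly higher payoff than Top against every column: -3 > -7, 6 > 4.
So Top is strictly dominated and General R never plays it.

Top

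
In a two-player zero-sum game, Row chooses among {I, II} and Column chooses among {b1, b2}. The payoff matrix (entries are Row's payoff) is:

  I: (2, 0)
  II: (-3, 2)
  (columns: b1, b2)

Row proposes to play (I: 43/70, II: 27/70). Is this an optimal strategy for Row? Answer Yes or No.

No

Against b1 this mix gives (43/70)·2 + (27/70)·(-3) = 1/14.
Against b2 this mix gives (43/70)·0 + (27/70)·2 = 27/35.
Column will play b1, holding Row to 1/14. Shifting weight toward the row that does better against b1 would raise this floor (the equalizing mix achieves 4/7 against both b1 and b2), so the proposed strategy is not optimal.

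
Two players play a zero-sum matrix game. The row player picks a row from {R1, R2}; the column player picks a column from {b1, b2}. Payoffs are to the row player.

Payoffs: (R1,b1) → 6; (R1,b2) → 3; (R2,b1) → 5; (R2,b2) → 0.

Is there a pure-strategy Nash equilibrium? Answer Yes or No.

Yes

Row minima: R1 → 3, R2 → 0; maximin = 3.
Column maxima: b1 → 6, b2 → 3; minimax = 3.
maximin = minimax = 3, so a saddle point exists.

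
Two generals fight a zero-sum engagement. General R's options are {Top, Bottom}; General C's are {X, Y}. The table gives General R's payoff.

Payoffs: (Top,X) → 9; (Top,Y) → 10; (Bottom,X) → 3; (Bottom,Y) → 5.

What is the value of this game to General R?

9

Row minima: Top → 9, Bottom → 3; maximin = 9.
Column maxima: X → 9, Y → 10; minimax = 9.
Since maximin = minimax = 9, there is a saddle point and the value is 9.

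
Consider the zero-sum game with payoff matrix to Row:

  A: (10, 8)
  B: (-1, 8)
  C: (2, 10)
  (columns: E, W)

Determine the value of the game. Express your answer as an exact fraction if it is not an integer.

42/5

Row minima: A → 8, B → -1, C → 2; maximin = 8.
Column maxima: E → 10, W → 10; minimax = 10.
8 ≠ 10, so there is no saddle point; optimal play is mixed.
B is strictly dominated by C, so Row never plays it.
On the remaining 2×2 (A, C vs E, W):
Let Row play A with probability p. Expected payoff against E: 10p + 2(1−p) = 8p + 2; against W: 8p + 10(1−p) = −2p + 10.
Setting these equal: 8p + 2 = −2p + 10 ⇒ 10p = 8 ⇒ p = 4/5, and the value is (8)·(4/5) + 2 = 42/5.
For Column: with q = P(E), equating A's and C's payoffs gives 2q + 8 = −8q + 10 ⇒ q = 1/5.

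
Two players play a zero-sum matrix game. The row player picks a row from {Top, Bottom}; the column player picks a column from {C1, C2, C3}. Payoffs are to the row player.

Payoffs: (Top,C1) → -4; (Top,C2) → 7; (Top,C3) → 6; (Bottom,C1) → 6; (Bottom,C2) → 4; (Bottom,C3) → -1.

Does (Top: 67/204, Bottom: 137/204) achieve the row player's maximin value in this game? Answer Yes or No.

No

Against C1 this mix gives (67/204)·(-4) + (137/204)·6 = 277/102.
Against C2 this mix gives (67/204)·7 + (137/204)·4 = 339/68.
Against C3 this mix gives (67/204)·6 + (137/204)·(-1) = 265/204.
The column player will play C3, holding the row player to 265/204. Shifting weight toward the row that does better against C3 would raise this floor (the equalizing mix achieves 32/17 against both C3 and C1), so the proposed strategy is not optimal.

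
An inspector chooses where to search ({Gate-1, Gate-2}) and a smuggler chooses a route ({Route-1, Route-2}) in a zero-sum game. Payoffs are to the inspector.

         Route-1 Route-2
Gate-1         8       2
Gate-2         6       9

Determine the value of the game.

20/3

Row minima: Gate-1 → 2, Gate-2 → 6; maximin = 6.
Column maxima: Route-1 → 8, Route-2 → 9; minimax = 8.
6 ≠ 8, so there is no saddle point; optimal play is mixed.
Let the inspector play Gate-1 with probability p. Expected payoff against Route-1: 8p + 6(1−p) = 2p + 6; against Route-2: 2p + 9(1−p) = −7p + 9.
Setting these equal: 2p + 6 = −7p + 9 ⇒ 9p = 3 ⇒ p = 1/3, and the value is (2)·(1/3) + 6 = 20/3.
For the smuggler: with q = P(Route-1), equating Gate-1's and Gate-2's payoffs gives 6q + 2 = −3q + 9 ⇒ q = 7/9.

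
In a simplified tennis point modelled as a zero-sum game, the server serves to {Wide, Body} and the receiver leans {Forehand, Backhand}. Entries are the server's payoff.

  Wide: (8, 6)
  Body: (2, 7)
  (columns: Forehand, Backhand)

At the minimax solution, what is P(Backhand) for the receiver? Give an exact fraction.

Row minima: Wide → 6, Body → 2; maximin = 6.
Column maxima: Forehand → 8, Backhand → 7; minimax = 7.
6 ≠ 7, so there is no saddle point; optimal play is mixed.
Let the server play Wide with probability p. Expected payoff against Forehand: 8p + 2(1−p) = 6p + 2; against Backhand: 6p + 7(1−p) = −p + 7.
Setting these equal: 6p + 2 = −p + 7 ⇒ 7p = 5 ⇒ p = 5/7, and the value is (6)·(5/7) + 2 = 44/7.
For the receiver: with q = P(Forehand), equating Wide's and Body's payoffs gives 2q + 6 = −5q + 7 ⇒ q = 1/7.

6/7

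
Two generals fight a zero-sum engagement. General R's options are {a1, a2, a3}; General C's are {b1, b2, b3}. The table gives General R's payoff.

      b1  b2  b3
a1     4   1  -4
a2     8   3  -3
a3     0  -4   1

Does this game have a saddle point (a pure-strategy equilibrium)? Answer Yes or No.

No

Row minima: a1 → -4, a2 → -3, a3 → -4; maximin = -3.
Column maxima: b1 → 8, b2 → 3, b3 → 1; minimax = 1.
-3 ≠ 1, so no pure-strategy equilibrium exists.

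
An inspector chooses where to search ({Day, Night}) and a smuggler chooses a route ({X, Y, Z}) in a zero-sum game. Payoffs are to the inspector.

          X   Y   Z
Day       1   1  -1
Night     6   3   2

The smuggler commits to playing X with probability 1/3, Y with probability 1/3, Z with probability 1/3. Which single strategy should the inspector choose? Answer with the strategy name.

Night

Expected payoff of Day: (1/3)·1 + (1/3)·1 + (1/3)·(-1) = 1/3.
Expected payoff of Night: (1/3)·6 + (1/3)·3 + (1/3)·2 = 11/3.
The largest is 11/3, so the inspector's best response is Night.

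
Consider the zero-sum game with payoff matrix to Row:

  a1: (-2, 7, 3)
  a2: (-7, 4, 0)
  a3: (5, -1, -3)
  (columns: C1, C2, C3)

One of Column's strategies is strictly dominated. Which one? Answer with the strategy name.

C3 holds Row's payoff strictly below C2 in every row: 3 < 7, 0 < 4, -3 < -1.
So C2 is strictly dominated for Column.

C2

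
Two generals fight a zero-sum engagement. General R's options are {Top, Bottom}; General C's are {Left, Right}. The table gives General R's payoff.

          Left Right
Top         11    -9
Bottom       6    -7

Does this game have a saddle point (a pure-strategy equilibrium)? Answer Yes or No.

Yes

Row minima: Top → -9, Bottom → -7; maximin = -7.
Column maxima: Left → 11, Right → -7; minimax = -7.
maximin = minimax = -7, so a saddle point exists.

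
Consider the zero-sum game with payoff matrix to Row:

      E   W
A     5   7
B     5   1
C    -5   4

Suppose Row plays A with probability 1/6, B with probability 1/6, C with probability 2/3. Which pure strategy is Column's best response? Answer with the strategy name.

If Column plays E, Row's expected payoff is (1/6)·5 + (1/6)·5 + (2/3)·(-5) = -5/3.
If Column plays W, Row's expected payoff is (1/6)·7 + (1/6)·1 + (2/3)·4 = 4.
Column minimizes Row's payoff; the smallest is -5/3, so the best response is E.

E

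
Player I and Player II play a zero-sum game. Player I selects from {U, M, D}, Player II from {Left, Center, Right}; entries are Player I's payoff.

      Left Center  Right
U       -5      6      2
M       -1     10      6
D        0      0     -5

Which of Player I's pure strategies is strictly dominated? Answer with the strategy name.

M gives a strictly higher payoff than U against every column: -1 > -5, 10 > 6, 6 > 2.
So U is strictly dominated and Player I never plays it.

U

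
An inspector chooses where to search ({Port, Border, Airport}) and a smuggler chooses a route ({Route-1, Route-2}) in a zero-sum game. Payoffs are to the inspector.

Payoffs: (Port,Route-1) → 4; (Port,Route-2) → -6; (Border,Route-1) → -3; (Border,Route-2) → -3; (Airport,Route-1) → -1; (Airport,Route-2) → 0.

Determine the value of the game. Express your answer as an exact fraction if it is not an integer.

Row minima: Port → -6, Border → -3, Airport → -1; maximin = -1.
Column maxima: Route-1 → 4, Route-2 → 0; minimax = 0.
-1 ≠ 0, so there is no saddle point; optimal play is mixed.
Border is strictly dominated by Airport, so the inspector never plays it.
On the remaining 2×2 (Port, Airport vs Route-1, Route-2):
Let the inspector play Port with probability p. Expected payoff against Route-1: 4p + (-1)(1−p) = 5p − 1; against Route-2: (-6)p + 0(1−p) = −6p.
Setting these equal: 5p − 1 = −6p ⇒ 11p = 1 ⇒ p = 1/11, and the value is (5)·(1/11) − 1 = -6/11.
For the smuggler: with q = P(Route-1), equating Port's and Airport's payoffs gives 10q − 6 = −q ⇒ q = 6/11.

-6/11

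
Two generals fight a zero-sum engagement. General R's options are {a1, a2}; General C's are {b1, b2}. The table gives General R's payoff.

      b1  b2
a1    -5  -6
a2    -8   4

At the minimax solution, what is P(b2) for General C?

Row minima: a1 → -6, a2 → -8; maximin = -6.
Column maxima: b1 → -5, b2 → 4; minimax = -5.
-6 ≠ -5, so there is no saddle point; optimal play is mixed.
Let General R play a1 with probability p. Expected payoff against b1: (-5)p + (-8)(1−p) = 3p − 8; against b2: (-6)p + 4(1−p) = −10p + 4.
Setting these equal: 3p − 8 = −10p + 4 ⇒ 13p = 12 ⇒ p = 12/13, and the value is (3)·(12/13) − 8 = -68/13.
For General C: with q = P(b1), equating a1's and a2's payoffs gives q − 6 = −12q + 4 ⇒ q = 10/13.

3/13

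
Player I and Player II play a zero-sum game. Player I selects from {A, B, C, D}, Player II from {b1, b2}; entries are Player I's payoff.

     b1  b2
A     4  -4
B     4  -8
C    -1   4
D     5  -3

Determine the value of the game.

Row minima: A → -4, B → -8, C → -1, D → -3; maximin = -1.
Column maxima: b1 → 5, b2 → 4; minimax = 4.
-1 ≠ 4, so there is no saddle point; optimal play is mixed.
A is strictly dominated by D, so Player I never plays it.
B is strictly dominated by D, so Player I never plays it.
On the remaining 2×2 (C, D vs b1, b2):
Let Player I play C with probability p. Expected payoff against b1: (-1)p + 5(1−p) = −6p + 5; against b2: 4p + (-3)(1−p) = 7p − 3.
Setting these equal: −6p + 5 = 7p − 3 ⇒ −13p = -8 ⇒ p = 8/13, and the value is (-6)·(8/13) + 5 = 17/13.
For Player II: with q = P(b1), equating C's and D's payoffs gives −5q + 4 = 8q − 3 ⇒ q = 7/13.

17/13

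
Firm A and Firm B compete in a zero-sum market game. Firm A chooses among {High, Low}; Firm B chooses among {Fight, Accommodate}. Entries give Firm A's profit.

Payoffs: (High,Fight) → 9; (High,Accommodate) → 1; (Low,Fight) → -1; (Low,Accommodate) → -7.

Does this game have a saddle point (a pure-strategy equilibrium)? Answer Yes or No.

Yes

Row minima: High → 1, Low → -7; maximin = 1.
Column maxima: Fight → 9, Accommodate → 1; minimax = 1.
maximin = minimax = 1, so a saddle point exists.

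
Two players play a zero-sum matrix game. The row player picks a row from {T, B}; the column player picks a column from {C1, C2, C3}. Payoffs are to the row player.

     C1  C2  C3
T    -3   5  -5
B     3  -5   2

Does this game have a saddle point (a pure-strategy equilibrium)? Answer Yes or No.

Row minima: T → -5, B → -5; maximin = -5.
Column maxima: C1 → 3, C2 → 5, C3 → 2; minimax = 2.
-5 ≠ 2, so no pure-strategy equilibrium exists.

No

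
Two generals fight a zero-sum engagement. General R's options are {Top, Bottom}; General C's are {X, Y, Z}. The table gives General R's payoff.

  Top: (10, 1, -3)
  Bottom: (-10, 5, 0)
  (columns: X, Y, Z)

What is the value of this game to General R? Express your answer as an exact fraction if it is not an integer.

-30/23

Row minima: Top → -3, Bottom → -10; maximin = -3.
Column maxima: X → 10, Y → 5, Z → 0; minimax = 0.
-3 ≠ 0, so there is no saddle point; optimal play is mixed.
Y is strictly dominated by Z (it gives General R strictly more in every row), so General C never plays it.
On the remaining 2×2 (Top, Bottom vs X, Z):
Let General R play Top with probability p. Expected payoff against X: 10p + (-10)(1−p) = 20p − 10; against Z: (-3)p + 0(1−p) = −3p.
Setting these equal: 20p − 10 = −3p ⇒ 23p = 10 ⇒ p = 10/23, and the value is (20)·(10/23) − 10 = -30/23.
For General C: with q = P(X), equating Top's and Bottom's payoffs gives 13q − 3 = −10q ⇒ q = 3/23.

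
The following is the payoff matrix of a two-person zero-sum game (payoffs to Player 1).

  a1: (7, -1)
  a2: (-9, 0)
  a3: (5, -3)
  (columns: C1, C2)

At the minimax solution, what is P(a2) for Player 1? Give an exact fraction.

8/17

Row minima: a1 → -1, a2 → -9, a3 → -3; maximin = -1.
Column maxima: C1 → 7, C2 → 0; minimax = 0.
-1 ≠ 0, so there is no saddle point; optimal play is mixed.
a3 is strictly dominated by a1, so Player 1 never plays it.
On the remaining 2×2 (a1, a2 vs C1, C2):
Let Player 1 play a1 with probability p. Expected payoff against C1: 7p + (-9)(1−p) = 16p − 9; against C2: (-1)p + 0(1−p) = −p.
Setting these equal: 16p − 9 = −p ⇒ 17p = 9 ⇒ p = 9/17, and the value is (16)·(9/17) − 9 = -9/17.
For Player 2: with q = P(C1), equating a1's and a2's payoffs gives 8q − 1 = −9q ⇒ q = 1/17.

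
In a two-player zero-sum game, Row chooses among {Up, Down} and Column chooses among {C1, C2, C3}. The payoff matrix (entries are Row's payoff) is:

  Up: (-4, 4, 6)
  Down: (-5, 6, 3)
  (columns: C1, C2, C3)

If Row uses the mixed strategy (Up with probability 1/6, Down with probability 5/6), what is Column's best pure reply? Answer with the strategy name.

If Column plays C1, Row's expected payoff is (1/6)·(-4) + (5/6)·(-5) = -29/6.
If Column plays C2, Row's expected payoff is (1/6)·4 + (5/6)·6 = 17/3.
If Column plays C3, Row's expected payoff is (1/6)·6 + (5/6)·3 = 7/2.
Column minimizes Row's payoff; the smallest is -29/6, so the best response is C1.

C1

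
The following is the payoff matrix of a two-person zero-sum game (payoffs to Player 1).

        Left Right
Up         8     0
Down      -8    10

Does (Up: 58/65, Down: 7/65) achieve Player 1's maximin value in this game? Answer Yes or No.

No

Against Left this mix gives (58/65)·8 + (7/65)·(-8) = 408/65.
Against Right this mix gives (58/65)·0 + (7/65)·10 = 14/13.
Player 2 will play Right, holding Player 1 to 14/13. Shifting weight toward the row that does better against Right would raise this floor (the equalizing mix achieves 40/13 against both Right and Left), so the proposed strategy is not optimal.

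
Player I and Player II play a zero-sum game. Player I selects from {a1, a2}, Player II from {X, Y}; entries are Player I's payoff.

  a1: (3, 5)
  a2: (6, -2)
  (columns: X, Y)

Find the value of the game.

Row minima: a1 → 3, a2 → -2; maximin = 3.
Column maxima: X → 6, Y → 5; minimax = 5.
3 ≠ 5, so there is no saddle point; optimal play is mixed.
Let Player I play a1 with probability p. Expected payoff against X: 3p + 6(1−p) = −3p + 6; against Y: 5p + (-2)(1−p) = 7p − 2.
Setting these equal: −3p + 6 = 7p − 2 ⇒ −10p = -8 ⇒ p = 4/5, and the value is (-3)·(4/5) + 6 = 18/5.
For Player II: with q = P(X), equating a1's and a2's payoffs gives −2q + 5 = 8q − 2 ⇒ q = 7/10.

18/5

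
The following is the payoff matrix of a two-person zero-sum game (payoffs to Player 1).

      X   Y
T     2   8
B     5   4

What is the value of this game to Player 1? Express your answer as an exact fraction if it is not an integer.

32/7

Row minima: T → 2, B → 4; maximin = 4.
Column maxima: X → 5, Y → 8; minimax = 5.
4 ≠ 5, so there is no saddle point; optimal play is mixed.
Let Player 1 play T with probability p. Expected payoff against X: 2p + 5(1−p) = −3p + 5; against Y: 8p + 4(1−p) = 4p + 4.
Setting these equal: −3p + 5 = 4p + 4 ⇒ −7p = -1 ⇒ p = 1/7, and the value is (-3)·(1/7) + 5 = 32/7.
For Player 2: with q = P(X), equating T's and B's payoffs gives −6q + 8 = q + 4 ⇒ q = 4/7.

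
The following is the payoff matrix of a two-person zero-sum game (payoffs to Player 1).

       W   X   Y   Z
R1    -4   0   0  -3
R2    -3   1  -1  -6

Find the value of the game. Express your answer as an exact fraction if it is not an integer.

-15/4

Row minima: R1 → -4, R2 → -6; maximin = -4.
Column maxima: W → -3, X → 1, Y → 0, Z → -3; minimax = -3.
-4 ≠ -3, so there is no saddle point; optimal play is mixed.
X is strictly dominated by W (it gives Player 1 strictly more in every row), so Player 2 never plays it.
Y is strictly dominated by W (it gives Player 1 strictly more in every row), so Player 2 never plays it.
On the remaining 2×2 (R1, R2 vs W, Z):
Let Player 1 play R1 with probability p. Expected payoff against W: (-4)p + (-3)(1−p) = −p − 3; against Z: (-3)p + (-6)(1−p) = 3p − 6.
Setting these equal: −p − 3 = 3p − 6 ⇒ −4p = -3 ⇒ p = 3/4, and the value is (-1)·(3/4) − 3 = -15/4.
For Player 2: with q = P(W), equating R1's and R2's payoffs gives −q − 3 = 3q − 6 ⇒ q = 3/4.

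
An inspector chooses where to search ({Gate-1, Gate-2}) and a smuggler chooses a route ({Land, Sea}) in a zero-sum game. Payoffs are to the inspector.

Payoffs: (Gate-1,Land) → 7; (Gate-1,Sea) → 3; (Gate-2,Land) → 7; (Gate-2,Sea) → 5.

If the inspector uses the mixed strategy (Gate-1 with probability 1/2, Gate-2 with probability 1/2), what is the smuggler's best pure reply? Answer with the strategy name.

If the smuggler plays Land, the inspector's expected payoff is (1/2)·7 + (1/2)·7 = 7.
If the smuggler plays Sea, the inspector's expected payoff is (1/2)·3 + (1/2)·5 = 4.
The smuggler minimizes the inspector's payoff; the smallest is 4, so the best response is Sea.

Sea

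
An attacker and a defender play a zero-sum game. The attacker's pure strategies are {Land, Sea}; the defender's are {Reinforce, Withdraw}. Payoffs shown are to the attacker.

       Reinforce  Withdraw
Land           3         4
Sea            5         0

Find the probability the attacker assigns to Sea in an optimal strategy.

Row minima: Land → 3, Sea → 0; maximin = 3.
Column maxima: Reinforce → 5, Withdraw → 4; minimax = 4.
3 ≠ 4, so there is no saddle point; optimal play is mixed.
Let the attacker play Land with probability p. Expected payoff against Reinforce: 3p + 5(1−p) = −2p + 5; against Withdraw: 4p + 0(1−p) = 4p.
Setting these equal: −2p + 5 = 4p ⇒ −6p = -5 ⇒ p = 5/6, and the value is (-2)·(5/6) + 5 = 10/3.
For the defender: with q = P(Reinforce), equating Land's and Sea's payoffs gives −q + 4 = 5q ⇒ q = 2/3.

1/6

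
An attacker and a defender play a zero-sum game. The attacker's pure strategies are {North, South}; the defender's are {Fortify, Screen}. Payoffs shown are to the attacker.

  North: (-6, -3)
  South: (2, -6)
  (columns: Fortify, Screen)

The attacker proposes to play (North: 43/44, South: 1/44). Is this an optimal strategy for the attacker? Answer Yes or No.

Against Fortify this mix gives (43/44)·(-6) + (1/44)·2 = -64/11.
Against Screen this mix gives (43/44)·(-3) + (1/44)·(-6) = -135/44.
The defender will play Fortify, holding the attacker to -64/11. Shifting weight toward the row that does better against Fortify would raise this floor (the equalizing mix achieves -42/11 against both Fortify and Screen), so the proposed strategy is not optimal.

No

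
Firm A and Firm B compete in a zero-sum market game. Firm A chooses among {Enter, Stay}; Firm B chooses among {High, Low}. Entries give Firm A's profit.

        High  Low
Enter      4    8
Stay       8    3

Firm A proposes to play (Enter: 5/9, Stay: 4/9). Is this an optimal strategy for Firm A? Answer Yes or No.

Against High this mix gives (5/9)·4 + (4/9)·8 = 52/9.
Against Low this mix gives (5/9)·8 + (4/9)·3 = 52/9.
All of Firm B's active replies (High, Low) yield 52/9, and no column does worse for Firm A. The mix makes Firm B indifferent and guarantees 52/9, so it is optimal.

Yes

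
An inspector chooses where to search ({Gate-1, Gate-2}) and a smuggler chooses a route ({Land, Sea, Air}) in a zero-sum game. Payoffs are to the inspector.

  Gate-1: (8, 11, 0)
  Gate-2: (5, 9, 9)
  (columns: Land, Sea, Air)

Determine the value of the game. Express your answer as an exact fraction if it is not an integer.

Row minima: Gate-1 → 0, Gate-2 → 5; maximin = 5.
Column maxima: Land → 8, Sea → 11, Air → 9; minimax = 8.
5 ≠ 8, so there is no saddle point; optimal play is mixed.
Sea is strictly dominated by Land (it gives the inspector strictly more in every row), so the smuggler never plays it.
On the remaining 2×2 (Gate-1, Gate-2 vs Land, Air):
Let the inspector play Gate-1 with probability p. Expected payoff against Land: 8p + 5(1−p) = 3p + 5; against Air: 0p + 9(1−p) = −9p + 9.
Setting these equal: 3p + 5 = −9p + 9 ⇒ 12p = 4 ⇒ p = 1/3, and the value is (3)·(1/3) + 5 = 6.
For the smuggler: with q = P(Land), equating Gate-1's and Gate-2's payoffs gives 8q = −4q + 9 ⇒ q = 3/4.

6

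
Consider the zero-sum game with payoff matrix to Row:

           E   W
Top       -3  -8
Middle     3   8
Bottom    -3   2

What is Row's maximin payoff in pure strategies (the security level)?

3

Row minima: Top → -8, Middle → 3, Bottom → -3.
The best of these is 3.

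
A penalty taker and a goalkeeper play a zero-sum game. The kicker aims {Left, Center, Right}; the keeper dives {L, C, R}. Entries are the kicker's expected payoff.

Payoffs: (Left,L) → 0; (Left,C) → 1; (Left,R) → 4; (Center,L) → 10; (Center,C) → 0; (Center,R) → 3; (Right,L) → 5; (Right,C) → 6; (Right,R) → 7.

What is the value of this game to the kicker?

Row minima: Left → 0, Center → 0, Right → 5; maximin = 5.
Column maxima: L → 10, C → 6, R → 7; minimax = 6.
5 ≠ 6, so there is no saddle point; optimal play is mixed.
Left is strictly dominated by Right, so the kicker never plays it.
R is strictly dominated by C (it gives the kicker strictly more in every row), so the keeper never plays it.
On the remaining 2×2 (Center, Right vs L, C):
Let the kicker play Center with probability p. Expected payoff against L: 10p + 5(1−p) = 5p + 5; against C: 0p + 6(1−p) = −6p + 6.
Setting these equal: 5p + 5 = −6p + 6 ⇒ 11p = 1 ⇒ p = 1/11, and the value is (5)·(1/11) + 5 = 60/11.
For the keeper: with q = P(L), equating Center's and Right's payoffs gives 10q = −q + 6 ⇒ q = 6/11.

60/11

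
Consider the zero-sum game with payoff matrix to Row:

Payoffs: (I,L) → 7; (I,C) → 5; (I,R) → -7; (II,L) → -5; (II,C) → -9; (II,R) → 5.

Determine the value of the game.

Row minima: I → -7, II → -9; maximin = -7.
Column maxima: L → 7, C → 5, R → 5; minimax = 5.
-7 ≠ 5, so there is no saddle point; optimal play is mixed.
L is strictly dominated by C (it gives Row strictly more in every row), so Column never plays it.
On the remaining 2×2 (I, II vs C, R):
Let Row play I with probability p. Expected payoff against C: 5p + (-9)(1−p) = 14p − 9; against R: (-7)p + 5(1−p) = −12p + 5.
Setting these equal: 14p − 9 = −12p + 5 ⇒ 26p = 14 ⇒ p = 7/13, and the value is (14)·(7/13) − 9 = -19/13.
For Column: with q = P(C), equating I's and II's payoffs gives 12q − 7 = −14q + 5 ⇒ q = 6/13.

-19/13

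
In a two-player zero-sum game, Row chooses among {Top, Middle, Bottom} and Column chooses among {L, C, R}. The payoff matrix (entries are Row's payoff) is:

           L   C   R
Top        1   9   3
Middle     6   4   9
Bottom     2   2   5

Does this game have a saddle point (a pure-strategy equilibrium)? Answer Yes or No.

Row minima: Top → 1, Middle → 4, Bottom → 2; maximin = 4.
Column maxima: L → 6, C → 9, R → 9; minimax = 6.
4 ≠ 6, so no pure-strategy equilibrium exists.

No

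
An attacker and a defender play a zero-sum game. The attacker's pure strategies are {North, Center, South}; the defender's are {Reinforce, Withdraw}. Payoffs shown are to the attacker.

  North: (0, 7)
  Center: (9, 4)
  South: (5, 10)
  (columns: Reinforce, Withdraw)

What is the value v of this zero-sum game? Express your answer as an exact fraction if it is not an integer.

7

Row minima: North → 0, Center → 4, South → 5; maximin = 5.
Column maxima: Reinforce → 9, Withdraw → 10; minimax = 9.
5 ≠ 9, so there is no saddle point; optimal play is mixed.
North is strictly dominated by South, so the attacker never plays it.
On the remaining 2×2 (Center, South vs Reinforce, Withdraw):
Let the attacker play Center with probability p. Expected payoff against Reinforce: 9p + 5(1−p) = 4p + 5; against Withdraw: 4p + 10(1−p) = −6p + 10.
Setting these equal: 4p + 5 = −6p + 10 ⇒ 10p = 5 ⇒ p = 1/2, and the value is (4)·(1/2) + 5 = 7.
For the defender: with q = P(Reinforce), equating Center's and South's payoffs gives 5q + 4 = −5q + 10 ⇒ q = 3/5.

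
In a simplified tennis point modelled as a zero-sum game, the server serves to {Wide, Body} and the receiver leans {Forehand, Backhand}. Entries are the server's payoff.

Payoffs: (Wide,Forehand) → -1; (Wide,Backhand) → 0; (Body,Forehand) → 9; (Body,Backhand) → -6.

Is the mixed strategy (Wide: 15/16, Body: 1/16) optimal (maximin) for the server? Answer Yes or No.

Against Forehand this mix gives (15/16)·(-1) + (1/16)·9 = -3/8.
Against Backhand this mix gives (15/16)·0 + (1/16)·(-6) = -3/8.
All of the receiver's active replies (Forehand, Backhand) yield -3/8, and no column does worse for the server. The mix makes the receiver indifferent and guarantees -3/8, so it is optimal.

Yes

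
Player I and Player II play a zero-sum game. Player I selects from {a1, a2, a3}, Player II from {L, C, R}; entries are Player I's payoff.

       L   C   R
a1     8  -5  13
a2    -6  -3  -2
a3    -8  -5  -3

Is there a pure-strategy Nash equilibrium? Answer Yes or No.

Row minima: a1 → -5, a2 → -6, a3 → -8; maximin = -5.
Column maxima: L → 8, C → -3, R → 13; minimax = -3.
-5 ≠ -3, so no pure-strategy equilibrium exists.

No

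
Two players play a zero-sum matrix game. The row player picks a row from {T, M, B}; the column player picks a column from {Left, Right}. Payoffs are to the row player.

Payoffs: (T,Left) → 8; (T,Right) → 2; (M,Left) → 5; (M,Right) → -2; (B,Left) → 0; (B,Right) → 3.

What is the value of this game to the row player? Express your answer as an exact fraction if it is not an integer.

Row minima: T → 2, M → -2, B → 0; maximin = 2.
Column maxima: Left → 8, Right → 3; minimax = 3.
2 ≠ 3, so there is no saddle point; optimal play is mixed.
M is strictly dominated by T, so the row player never plays it.
On the remaining 2×2 (T, B vs Left, Right):
Let the row player play T with probability p. Expected payoff against Left: 8p + 0(1−p) = 8p; against Right: 2p + 3(1−p) = −p + 3.
Setting these equal: 8p = −p + 3 ⇒ 9p = 3 ⇒ p = 1/3, and the value is (8)·(1/3) = 8/3.
For the column player: with q = P(Left), equating T's and B's payoffs gives 6q + 2 = −3q + 3 ⇒ q = 1/9.

8/3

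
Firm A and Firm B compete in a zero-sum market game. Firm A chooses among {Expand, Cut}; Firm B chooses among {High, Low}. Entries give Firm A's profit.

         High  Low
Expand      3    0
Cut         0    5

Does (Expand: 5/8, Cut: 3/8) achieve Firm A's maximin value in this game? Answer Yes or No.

Yes

Against High this mix gives (5/8)·3 + (3/8)·0 = 15/8.
Against Low this mix gives (5/8)·0 + (3/8)·5 = 15/8.
All of Firm B's active replies (High, Low) yield 15/8, and no column does worse for Firm A. The mix makes Firm B indifferent and guarantees 15/8, so it is optimal.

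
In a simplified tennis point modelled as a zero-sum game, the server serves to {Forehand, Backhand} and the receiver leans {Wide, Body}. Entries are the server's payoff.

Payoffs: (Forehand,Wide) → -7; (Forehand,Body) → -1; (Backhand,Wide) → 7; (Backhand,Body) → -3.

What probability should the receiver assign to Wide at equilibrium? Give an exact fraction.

1/8

Row minima: Forehand → -7, Backhand → -3; maximin = -3.
Column maxima: Wide → 7, Body → -1; minimax = -1.
-3 ≠ -1, so there is no saddle point; optimal play is mixed.
Let the server play Forehand with probability p. Expected payoff against Wide: (-7)p + 7(1−p) = −14p + 7; against Body: (-1)p + (-3)(1−p) = 2p − 3.
Setting these equal: −14p + 7 = 2p − 3 ⇒ −16p = -10 ⇒ p = 5/8, and the value is (-14)·(5/8) + 7 = -7/4.
For the receiver: with q = P(Wide), equating Forehand's and Backhand's payoffs gives −6q − 1 = 10q − 3 ⇒ q = 1/8.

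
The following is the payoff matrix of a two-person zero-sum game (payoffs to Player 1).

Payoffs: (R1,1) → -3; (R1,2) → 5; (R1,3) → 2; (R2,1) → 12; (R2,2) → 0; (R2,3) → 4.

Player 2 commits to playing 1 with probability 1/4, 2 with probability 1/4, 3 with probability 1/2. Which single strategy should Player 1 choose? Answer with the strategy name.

Expected payoff of R1: (1/4)·(-3) + (1/4)·5 + (1/2)·2 = 3/2.
Expected payoff of R2: (1/4)·12 + (1/4)·0 + (1/2)·4 = 5.
The largest is 5, so Player 1's best response is R2.

R2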